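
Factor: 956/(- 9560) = - 2^ ( - 1) * 5^ ( - 1 ) = - 1/10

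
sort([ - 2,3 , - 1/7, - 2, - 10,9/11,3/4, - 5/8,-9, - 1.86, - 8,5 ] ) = [ - 10, - 9 ,  -  8, - 2, - 2, - 1.86, - 5/8, - 1/7,  3/4,9/11,3,5]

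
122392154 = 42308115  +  80084039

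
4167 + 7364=11531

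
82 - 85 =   -  3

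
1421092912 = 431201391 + 989891521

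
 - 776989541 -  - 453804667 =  - 323184874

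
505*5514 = 2784570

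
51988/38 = 25994/19 = 1368.11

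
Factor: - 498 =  - 2^1*3^1*83^1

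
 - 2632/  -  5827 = 2632/5827 = 0.45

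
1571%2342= 1571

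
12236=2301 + 9935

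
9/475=9/475  =  0.02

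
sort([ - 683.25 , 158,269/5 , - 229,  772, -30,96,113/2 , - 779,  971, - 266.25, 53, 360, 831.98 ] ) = [  -  779, - 683.25,-266.25,-229 , - 30, 53 , 269/5, 113/2, 96,158,360, 772, 831.98,971 ] 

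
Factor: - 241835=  - 5^1*11^1* 4397^1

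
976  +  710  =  1686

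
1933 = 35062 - 33129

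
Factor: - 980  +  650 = -2^1* 3^1*5^1*11^1 = - 330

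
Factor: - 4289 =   -  4289^1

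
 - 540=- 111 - 429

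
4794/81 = 1598/27 = 59.19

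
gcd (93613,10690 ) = 1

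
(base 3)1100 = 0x24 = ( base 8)44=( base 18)20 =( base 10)36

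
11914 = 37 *322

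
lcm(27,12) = 108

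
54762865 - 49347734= 5415131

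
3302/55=60 + 2/55 = 60.04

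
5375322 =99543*54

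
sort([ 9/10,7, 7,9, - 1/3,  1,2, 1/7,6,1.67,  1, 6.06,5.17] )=[-1/3, 1/7,9/10, 1,1,  1.67, 2, 5.17,  6, 6.06 , 7 , 7, 9]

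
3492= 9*388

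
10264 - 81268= -71004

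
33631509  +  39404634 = 73036143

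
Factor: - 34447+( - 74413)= - 2^2*5^1*5443^1 = - 108860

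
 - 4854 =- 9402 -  - 4548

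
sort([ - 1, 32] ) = [- 1, 32 ]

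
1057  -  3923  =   - 2866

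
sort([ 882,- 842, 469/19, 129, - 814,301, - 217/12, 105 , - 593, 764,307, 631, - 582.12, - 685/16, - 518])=[ - 842, - 814,  -  593, - 582.12, - 518, - 685/16, - 217/12,  469/19,105,129, 301,307, 631, 764,882]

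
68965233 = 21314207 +47651026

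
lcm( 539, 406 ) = 31262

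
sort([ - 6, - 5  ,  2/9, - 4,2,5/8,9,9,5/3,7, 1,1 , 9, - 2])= [ - 6,-5, - 4, - 2, 2/9,5/8, 1, 1,5/3,2 , 7,9 , 9,9]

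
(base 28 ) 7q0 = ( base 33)5nc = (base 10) 6216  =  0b1100001001000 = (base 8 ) 14110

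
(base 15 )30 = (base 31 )1E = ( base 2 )101101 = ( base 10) 45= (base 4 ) 231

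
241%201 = 40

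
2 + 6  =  8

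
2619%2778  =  2619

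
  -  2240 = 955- 3195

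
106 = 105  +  1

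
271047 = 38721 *7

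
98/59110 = 49/29555 = 0.00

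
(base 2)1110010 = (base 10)114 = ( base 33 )3F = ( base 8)162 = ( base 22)54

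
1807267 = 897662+909605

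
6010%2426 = 1158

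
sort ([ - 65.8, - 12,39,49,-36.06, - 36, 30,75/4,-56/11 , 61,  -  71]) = [ - 71, - 65.8, - 36.06, - 36,-12,-56/11 , 75/4, 30,39,49,61] 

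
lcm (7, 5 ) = 35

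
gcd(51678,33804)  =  54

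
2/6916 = 1/3458 = 0.00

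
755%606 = 149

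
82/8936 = 41/4468 =0.01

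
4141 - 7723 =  - 3582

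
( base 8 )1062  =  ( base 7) 1432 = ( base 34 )GI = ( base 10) 562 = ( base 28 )K2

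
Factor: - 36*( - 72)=2^5* 3^4 = 2592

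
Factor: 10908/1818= 6 = 2^1*3^1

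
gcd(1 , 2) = 1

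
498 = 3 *166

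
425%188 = 49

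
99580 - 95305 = 4275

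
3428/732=857/183 = 4.68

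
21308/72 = 295 + 17/18 = 295.94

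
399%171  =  57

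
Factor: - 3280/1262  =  -2^3*5^1*41^1 * 631^( - 1) = - 1640/631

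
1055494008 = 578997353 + 476496655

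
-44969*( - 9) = 404721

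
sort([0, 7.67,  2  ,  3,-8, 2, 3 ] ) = [ - 8, 0, 2,2 , 3, 3 , 7.67] 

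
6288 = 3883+2405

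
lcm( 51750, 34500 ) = 103500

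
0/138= 0 = 0.00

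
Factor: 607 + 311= 2^1*3^3 *17^1=918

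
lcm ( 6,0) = 0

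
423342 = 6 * 70557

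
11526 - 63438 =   -  51912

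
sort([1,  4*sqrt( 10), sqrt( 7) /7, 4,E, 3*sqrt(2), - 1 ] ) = [ - 1,sqrt(7)/7,1, E,  4,  3*sqrt( 2),  4*sqrt(10)] 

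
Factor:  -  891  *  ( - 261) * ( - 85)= - 3^6*5^1*11^1*17^1*29^1 =- 19766835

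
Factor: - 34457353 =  - 7^1*739^1*6661^1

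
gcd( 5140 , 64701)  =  1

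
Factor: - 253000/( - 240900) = 230/219 = 2^1*  3^ ( - 1) * 5^1*23^1 * 73^( - 1 ) 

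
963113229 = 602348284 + 360764945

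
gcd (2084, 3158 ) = 2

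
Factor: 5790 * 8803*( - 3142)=-160145760540 = -2^2* 3^1*5^1 * 193^1*1571^1 * 8803^1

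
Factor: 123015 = 3^1*5^1*59^1*139^1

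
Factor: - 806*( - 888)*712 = 509598336  =  2^7*3^1* 13^1*31^1*37^1*89^1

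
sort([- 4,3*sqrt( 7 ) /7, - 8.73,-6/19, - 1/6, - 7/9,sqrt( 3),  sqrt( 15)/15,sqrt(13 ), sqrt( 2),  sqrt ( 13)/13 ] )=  [-8.73,-4,-7/9,-6/19,-1/6,sqrt( 15) /15, sqrt(13 ) /13, 3*sqrt( 7)/7 , sqrt( 2),  sqrt( 3 ),  sqrt(13) ] 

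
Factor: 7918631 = 7^1*499^1* 2267^1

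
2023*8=16184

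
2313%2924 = 2313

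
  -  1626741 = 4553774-6180515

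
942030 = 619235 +322795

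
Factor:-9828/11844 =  - 39/47=- 3^1*13^1*47^( - 1 )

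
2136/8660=534/2165 = 0.25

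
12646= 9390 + 3256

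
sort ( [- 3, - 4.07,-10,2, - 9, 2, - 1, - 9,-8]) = [ - 10, - 9,-9,-8, - 4.07,-3,-1,2, 2]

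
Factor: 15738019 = 11^1*1430729^1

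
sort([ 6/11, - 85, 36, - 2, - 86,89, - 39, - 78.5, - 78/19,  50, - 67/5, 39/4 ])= [ - 86, - 85, - 78.5, - 39, - 67/5, - 78/19,-2, 6/11,  39/4, 36, 50,89] 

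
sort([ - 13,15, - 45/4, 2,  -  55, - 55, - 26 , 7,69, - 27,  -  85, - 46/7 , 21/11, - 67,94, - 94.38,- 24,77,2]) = [ - 94.38, - 85, - 67, - 55,  -  55, -27, - 26, - 24, - 13 , - 45/4, - 46/7,  21/11, 2, 2,7,15,69,77, 94]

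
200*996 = 199200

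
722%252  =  218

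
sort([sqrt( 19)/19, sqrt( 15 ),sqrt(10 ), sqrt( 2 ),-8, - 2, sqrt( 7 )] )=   [ - 8,-2, sqrt(19) /19,sqrt(2) , sqrt( 7), sqrt(10), sqrt ( 15 )] 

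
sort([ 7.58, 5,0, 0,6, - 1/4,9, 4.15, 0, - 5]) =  [ - 5, - 1/4,0, 0,0, 4.15,5,6,7.58,9] 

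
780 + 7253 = 8033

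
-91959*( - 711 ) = 65382849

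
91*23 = 2093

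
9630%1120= 670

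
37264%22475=14789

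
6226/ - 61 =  - 6226/61 = - 102.07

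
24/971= 24/971  =  0.02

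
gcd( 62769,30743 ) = 1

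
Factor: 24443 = 24443^1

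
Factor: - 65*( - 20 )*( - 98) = -127400 = - 2^3*5^2*7^2*13^1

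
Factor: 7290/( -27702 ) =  - 5/19 = - 5^1 * 19^( - 1 ) 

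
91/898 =91/898 = 0.10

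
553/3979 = 553/3979=0.14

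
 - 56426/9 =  - 6270 + 4/9 = - 6269.56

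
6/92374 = 3/46187 = 0.00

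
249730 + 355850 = 605580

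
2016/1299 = 1 + 239/433 = 1.55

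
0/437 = 0=0.00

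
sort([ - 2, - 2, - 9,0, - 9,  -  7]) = [ - 9, - 9, - 7, - 2, - 2, 0 ]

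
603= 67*9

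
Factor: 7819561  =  41^1*269^1 * 709^1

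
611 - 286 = 325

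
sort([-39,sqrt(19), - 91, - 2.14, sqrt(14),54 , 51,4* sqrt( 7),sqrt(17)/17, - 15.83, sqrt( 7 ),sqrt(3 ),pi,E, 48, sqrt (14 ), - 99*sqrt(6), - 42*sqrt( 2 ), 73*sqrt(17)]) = [  -  99*sqrt(6), - 91, - 42 * sqrt( 2),-39, - 15.83,- 2.14,  sqrt (17 )/17, sqrt(3), sqrt(7 ),E,  pi,sqrt( 14 ) , sqrt(14) , sqrt (19),4*sqrt(7) , 48,  51, 54,  73*sqrt( 17) ] 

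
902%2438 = 902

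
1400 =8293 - 6893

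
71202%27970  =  15262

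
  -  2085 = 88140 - 90225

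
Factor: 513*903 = 463239 = 3^4*7^1 *19^1*43^1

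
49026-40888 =8138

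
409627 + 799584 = 1209211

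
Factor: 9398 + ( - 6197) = 3^1*11^1*97^1 = 3201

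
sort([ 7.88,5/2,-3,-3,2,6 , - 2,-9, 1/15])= [ - 9, - 3, - 3,  -  2,  1/15,2,5/2, 6,7.88]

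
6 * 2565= 15390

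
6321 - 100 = 6221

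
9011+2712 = 11723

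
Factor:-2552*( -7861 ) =2^3 * 7^1*11^1*29^1*1123^1 = 20061272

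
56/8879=56/8879= 0.01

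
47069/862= 54 + 521/862 = 54.60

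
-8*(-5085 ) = 40680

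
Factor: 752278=2^1*227^1*1657^1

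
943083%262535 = 155478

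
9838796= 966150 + 8872646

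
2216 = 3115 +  - 899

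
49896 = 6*8316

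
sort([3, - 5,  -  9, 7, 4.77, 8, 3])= [ - 9, - 5, 3,3,4.77,  7, 8 ] 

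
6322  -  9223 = - 2901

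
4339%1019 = 263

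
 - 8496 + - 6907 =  - 15403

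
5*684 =3420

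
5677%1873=58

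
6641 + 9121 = 15762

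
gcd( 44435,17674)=1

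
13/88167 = 13/88167 = 0.00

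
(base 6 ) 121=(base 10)49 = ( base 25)1O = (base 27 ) 1M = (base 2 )110001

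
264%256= 8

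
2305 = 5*461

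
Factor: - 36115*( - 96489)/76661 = 3^2*5^1*13^( - 1 )*31^1*71^1*151^1*233^1*5897^( - 1) = 3484700235/76661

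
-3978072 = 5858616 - 9836688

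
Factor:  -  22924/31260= -3^( - 1)*5^( - 1) * 11^1= - 11/15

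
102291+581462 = 683753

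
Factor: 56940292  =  2^2*73^1*109^1 * 1789^1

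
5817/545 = 5817/545 = 10.67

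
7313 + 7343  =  14656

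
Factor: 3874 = 2^1*13^1*149^1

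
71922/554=129 + 228/277=129.82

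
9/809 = 9/809 = 0.01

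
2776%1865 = 911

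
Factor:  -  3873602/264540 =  - 1936801/132270 = -2^( - 1 )*3^( - 1 ) * 5^( - 1)*659^1*2939^1*4409^( - 1 )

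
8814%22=14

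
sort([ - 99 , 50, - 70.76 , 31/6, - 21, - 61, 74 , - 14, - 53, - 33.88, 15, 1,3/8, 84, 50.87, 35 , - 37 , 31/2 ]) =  [ - 99  ,-70.76, - 61, - 53, - 37 ,  -  33.88, - 21, - 14,3/8 , 1, 31/6,15 , 31/2, 35 , 50 , 50.87,  74, 84 ]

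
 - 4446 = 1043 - 5489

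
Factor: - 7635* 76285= - 582435975  =  - 3^1 * 5^2*11^1*19^1*73^1*509^1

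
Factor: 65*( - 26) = -1690 = - 2^1*5^1*13^2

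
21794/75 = 290 + 44/75 = 290.59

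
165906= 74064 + 91842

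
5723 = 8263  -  2540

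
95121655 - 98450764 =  - 3329109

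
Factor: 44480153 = 89^1* 311^1 * 1607^1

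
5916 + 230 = 6146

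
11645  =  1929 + 9716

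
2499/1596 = 119/76 = 1.57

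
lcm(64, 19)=1216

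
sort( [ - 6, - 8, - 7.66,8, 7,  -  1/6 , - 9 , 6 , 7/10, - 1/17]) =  [  -  9, - 8 , - 7.66, - 6, - 1/6,  -  1/17,7/10,  6, 7 , 8] 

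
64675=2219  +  62456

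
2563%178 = 71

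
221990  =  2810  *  79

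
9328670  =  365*25558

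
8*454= 3632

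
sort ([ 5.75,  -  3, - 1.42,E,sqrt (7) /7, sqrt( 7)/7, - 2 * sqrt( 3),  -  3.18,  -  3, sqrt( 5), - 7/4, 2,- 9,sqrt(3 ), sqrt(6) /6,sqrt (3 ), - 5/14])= [ - 9, - 2*sqrt (3) , - 3.18,-3, -3, - 7/4, - 1.42, - 5/14,sqrt(7 ) /7, sqrt( 7) /7,sqrt( 6)/6,sqrt(3 ), sqrt(3 ),2,sqrt(5 ),  E,5.75]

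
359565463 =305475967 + 54089496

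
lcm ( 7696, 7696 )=7696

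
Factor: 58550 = 2^1*5^2*1171^1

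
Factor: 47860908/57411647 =2^2*3^1 * 53^1*75253^1*57411647^(-1) 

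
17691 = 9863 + 7828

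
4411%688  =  283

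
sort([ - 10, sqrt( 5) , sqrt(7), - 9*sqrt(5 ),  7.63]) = [ - 9*sqrt(5), - 10, sqrt(5),sqrt(7),7.63]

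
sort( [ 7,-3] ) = [ - 3,  7]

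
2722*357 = 971754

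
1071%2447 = 1071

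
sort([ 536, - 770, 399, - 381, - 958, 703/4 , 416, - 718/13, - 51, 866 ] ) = [ - 958 ,  -  770, - 381,-718/13,  -  51, 703/4 , 399, 416 , 536,866 ] 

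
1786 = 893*2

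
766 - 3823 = - 3057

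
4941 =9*549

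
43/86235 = 43/86235 = 0.00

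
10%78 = 10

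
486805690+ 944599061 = 1431404751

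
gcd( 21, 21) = 21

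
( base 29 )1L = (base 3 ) 1212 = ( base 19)2c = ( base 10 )50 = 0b110010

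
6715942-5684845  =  1031097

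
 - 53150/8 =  - 6644 + 1/4 = - 6643.75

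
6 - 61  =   - 55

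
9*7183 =64647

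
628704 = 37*16992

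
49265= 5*9853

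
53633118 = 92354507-38721389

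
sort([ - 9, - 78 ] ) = [ - 78,  -  9 ]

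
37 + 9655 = 9692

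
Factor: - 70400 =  - 2^8*5^2*11^1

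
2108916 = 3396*621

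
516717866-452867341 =63850525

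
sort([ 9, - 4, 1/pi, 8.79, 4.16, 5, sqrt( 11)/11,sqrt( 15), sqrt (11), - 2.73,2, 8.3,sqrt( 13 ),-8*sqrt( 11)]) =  [-8*sqrt(11), - 4,-2.73, sqrt ( 11 )/11,  1/pi, 2, sqrt(11 ), sqrt( 13 ), sqrt( 15), 4.16,5, 8.3,8.79 , 9] 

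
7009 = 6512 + 497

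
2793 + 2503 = 5296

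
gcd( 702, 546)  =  78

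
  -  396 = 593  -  989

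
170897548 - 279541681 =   -  108644133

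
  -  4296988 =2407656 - 6704644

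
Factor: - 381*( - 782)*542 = 2^2*3^1*17^1 * 23^1*127^1 * 271^1 = 161484564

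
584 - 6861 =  - 6277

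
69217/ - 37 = - 1871 +10/37= - 1870.73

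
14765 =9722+5043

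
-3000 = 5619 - 8619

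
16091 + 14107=30198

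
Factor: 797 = 797^1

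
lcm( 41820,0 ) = 0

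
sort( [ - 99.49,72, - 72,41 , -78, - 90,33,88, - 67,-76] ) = [ - 99.49, - 90,  -  78, - 76, - 72,-67 , 33,41,72,88]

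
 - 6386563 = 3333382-9719945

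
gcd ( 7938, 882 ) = 882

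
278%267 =11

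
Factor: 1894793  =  1894793^1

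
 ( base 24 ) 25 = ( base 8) 65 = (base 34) 1J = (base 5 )203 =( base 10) 53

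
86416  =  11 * 7856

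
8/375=8/375 = 0.02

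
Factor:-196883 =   -  47^1 * 59^1*71^1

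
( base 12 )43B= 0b1001101111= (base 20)1B3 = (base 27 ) N2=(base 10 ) 623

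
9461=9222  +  239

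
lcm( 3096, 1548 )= 3096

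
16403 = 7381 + 9022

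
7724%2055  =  1559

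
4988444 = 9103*548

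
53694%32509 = 21185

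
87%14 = 3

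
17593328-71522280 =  - 53928952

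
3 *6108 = 18324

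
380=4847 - 4467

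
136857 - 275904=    - 139047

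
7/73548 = 7/73548 =0.00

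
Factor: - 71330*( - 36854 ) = 2628795820  =  2^2*5^1 *7^1*1019^1*18427^1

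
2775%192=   87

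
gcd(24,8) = 8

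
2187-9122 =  - 6935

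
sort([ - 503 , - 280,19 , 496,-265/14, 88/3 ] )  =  [  -  503, - 280 ,-265/14, 19,  88/3, 496]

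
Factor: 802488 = 2^3 * 3^1*29^1*1153^1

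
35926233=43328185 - 7401952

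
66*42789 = 2824074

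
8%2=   0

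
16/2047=16/2047  =  0.01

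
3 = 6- 3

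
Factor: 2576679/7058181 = 858893/2352727 = 7^1*13^( - 1) * 29^1 * 71^ ( - 1 ) * 2549^( -1)* 4231^1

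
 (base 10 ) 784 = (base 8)1420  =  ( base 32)og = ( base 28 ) 100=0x310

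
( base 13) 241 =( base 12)287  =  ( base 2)110000111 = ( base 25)FG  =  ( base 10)391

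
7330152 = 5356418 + 1973734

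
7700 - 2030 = 5670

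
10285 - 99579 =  - 89294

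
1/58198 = 1/58198 = 0.00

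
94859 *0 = 0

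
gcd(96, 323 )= 1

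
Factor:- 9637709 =  -  59^1*163351^1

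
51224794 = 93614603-42389809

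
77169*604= 46610076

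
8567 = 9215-648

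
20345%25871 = 20345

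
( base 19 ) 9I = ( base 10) 189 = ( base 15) C9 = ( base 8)275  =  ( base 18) a9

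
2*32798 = 65596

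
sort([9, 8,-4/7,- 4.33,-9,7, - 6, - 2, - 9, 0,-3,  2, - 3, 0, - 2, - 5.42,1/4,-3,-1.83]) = [ - 9,-9, - 6,-5.42, - 4.33, - 3, - 3, - 3, - 2 , - 2,-1.83 , - 4/7,0,0, 1/4,2, 7 , 8,9]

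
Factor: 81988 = 2^2*103^1 * 199^1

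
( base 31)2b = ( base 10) 73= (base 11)67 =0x49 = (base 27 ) 2J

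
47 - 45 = 2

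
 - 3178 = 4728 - 7906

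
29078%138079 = 29078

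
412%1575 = 412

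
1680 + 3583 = 5263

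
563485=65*8669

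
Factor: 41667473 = 43^1*969011^1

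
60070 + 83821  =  143891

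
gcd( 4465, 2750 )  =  5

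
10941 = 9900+1041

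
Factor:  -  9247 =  - 7^1*1321^1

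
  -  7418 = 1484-8902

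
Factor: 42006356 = 2^2*7^1 * 43^1*139^1 * 251^1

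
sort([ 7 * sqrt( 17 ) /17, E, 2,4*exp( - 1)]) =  [ 4*exp ( - 1),7 * sqrt( 17)/17, 2,E ]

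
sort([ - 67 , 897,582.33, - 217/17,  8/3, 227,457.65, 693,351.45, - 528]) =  [- 528, - 67, - 217/17, 8/3,227,351.45,457.65,  582.33, 693,  897]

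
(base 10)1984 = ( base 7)5533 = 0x7c0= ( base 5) 30414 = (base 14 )a1a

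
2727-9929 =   -  7202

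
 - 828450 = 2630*( -315)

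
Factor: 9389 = 41^1*229^1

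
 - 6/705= -1+233/235 = - 0.01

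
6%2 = 0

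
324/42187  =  324/42187 = 0.01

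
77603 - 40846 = 36757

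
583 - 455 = 128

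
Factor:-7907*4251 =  - 3^1*13^1*109^1*7907^1  =  - 33612657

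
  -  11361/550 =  - 11361/550 = - 20.66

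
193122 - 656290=-463168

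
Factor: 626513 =53^1*11821^1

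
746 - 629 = 117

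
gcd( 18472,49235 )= 1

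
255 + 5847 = 6102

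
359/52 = 6 + 47/52 = 6.90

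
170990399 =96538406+74451993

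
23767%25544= 23767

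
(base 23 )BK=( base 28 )9L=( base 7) 540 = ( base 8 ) 421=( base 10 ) 273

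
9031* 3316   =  29946796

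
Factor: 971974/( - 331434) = - 3^( - 2)*31^1*61^1*257^1* 18413^( - 1) = -485987/165717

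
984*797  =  784248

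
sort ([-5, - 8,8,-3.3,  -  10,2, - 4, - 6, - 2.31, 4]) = [-10, - 8,-6, - 5,  -  4,-3.3, - 2.31,2, 4, 8] 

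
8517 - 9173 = - 656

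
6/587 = 6/587 = 0.01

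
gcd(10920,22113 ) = 273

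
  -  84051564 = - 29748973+-54302591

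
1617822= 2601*622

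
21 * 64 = 1344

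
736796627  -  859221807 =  - 122425180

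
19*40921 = 777499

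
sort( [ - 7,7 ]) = [ - 7, 7 ] 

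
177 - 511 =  - 334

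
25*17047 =426175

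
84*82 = 6888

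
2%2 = 0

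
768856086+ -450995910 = 317860176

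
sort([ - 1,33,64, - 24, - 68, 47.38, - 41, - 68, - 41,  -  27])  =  [ - 68, - 68, - 41, - 41, - 27, - 24, - 1, 33, 47.38, 64]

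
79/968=79/968 = 0.08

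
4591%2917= 1674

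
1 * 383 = 383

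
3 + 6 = 9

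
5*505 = 2525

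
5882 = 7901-2019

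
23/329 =23/329 = 0.07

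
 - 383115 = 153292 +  - 536407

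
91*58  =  5278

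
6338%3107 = 124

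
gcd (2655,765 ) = 45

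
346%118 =110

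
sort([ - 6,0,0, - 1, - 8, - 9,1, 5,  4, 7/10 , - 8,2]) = [ - 9, - 8, - 8, - 6 , - 1,0,0,  7/10 , 1,2,4, 5]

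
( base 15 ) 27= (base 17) 23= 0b100101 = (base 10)37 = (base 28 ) 19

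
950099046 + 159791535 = 1109890581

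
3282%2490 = 792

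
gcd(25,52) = 1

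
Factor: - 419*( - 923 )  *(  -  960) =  - 2^6 * 3^1*5^1*13^1*71^1*419^1  =  - 371267520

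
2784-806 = 1978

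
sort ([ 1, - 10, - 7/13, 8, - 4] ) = [- 10, - 4, - 7/13, 1,  8 ] 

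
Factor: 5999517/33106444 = 2^( - 2 )*3^2*7^ ( - 1)*233^1*271^( - 1 )*2861^1* 4363^( - 1 ) 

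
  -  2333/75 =-32 + 67/75 = - 31.11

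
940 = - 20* (-47 ) 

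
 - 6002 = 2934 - 8936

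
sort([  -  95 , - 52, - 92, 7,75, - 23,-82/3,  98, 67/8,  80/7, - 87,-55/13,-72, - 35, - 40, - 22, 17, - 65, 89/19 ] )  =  [ - 95,- 92, - 87, - 72, - 65, - 52, - 40, - 35,-82/3,-23, - 22, - 55/13, 89/19, 7, 67/8, 80/7,17 , 75,98 ] 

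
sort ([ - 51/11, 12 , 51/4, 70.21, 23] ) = [ - 51/11, 12, 51/4, 23,70.21]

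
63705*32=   2038560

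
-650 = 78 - 728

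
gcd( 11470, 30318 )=62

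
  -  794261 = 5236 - 799497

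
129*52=6708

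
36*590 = 21240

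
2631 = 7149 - 4518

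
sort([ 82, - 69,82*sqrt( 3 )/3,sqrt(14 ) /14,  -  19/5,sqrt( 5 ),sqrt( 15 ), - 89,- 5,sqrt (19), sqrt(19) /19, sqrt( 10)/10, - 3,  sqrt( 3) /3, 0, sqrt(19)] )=[ - 89, - 69, - 5, - 19/5,-3, 0, sqrt(19) /19 , sqrt(14 ) /14,sqrt( 10) /10,sqrt(3)/3 , sqrt( 5),sqrt (15 ),sqrt( 19),sqrt ( 19), 82*sqrt(3) /3,82]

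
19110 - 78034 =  - 58924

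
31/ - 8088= -31/8088  =  - 0.00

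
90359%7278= 3023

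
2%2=0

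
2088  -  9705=  -  7617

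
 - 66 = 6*( - 11) 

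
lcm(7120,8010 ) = 64080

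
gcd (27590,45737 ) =1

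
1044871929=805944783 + 238927146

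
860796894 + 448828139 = 1309625033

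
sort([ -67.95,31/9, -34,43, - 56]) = [- 67.95 , - 56, - 34,31/9,43]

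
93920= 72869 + 21051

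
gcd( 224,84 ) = 28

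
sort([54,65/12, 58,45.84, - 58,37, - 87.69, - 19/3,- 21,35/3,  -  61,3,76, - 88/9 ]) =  [-87.69, - 61,-58, - 21,-88/9,-19/3,3,65/12, 35/3,37, 45.84,54,58, 76 ]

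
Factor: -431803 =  - 431803^1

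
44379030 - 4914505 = 39464525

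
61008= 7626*8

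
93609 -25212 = 68397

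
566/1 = 566  =  566.00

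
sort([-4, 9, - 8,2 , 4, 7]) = [ - 8, - 4, 2, 4 , 7,9] 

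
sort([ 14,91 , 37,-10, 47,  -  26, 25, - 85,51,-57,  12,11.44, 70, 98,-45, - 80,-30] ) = [ - 85, - 80, - 57, - 45, - 30,  -  26, - 10,11.44, 12,  14, 25, 37 , 47, 51, 70, 91,98]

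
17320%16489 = 831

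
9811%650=61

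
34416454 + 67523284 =101939738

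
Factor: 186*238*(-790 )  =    -  2^3*3^1*5^1*7^1*17^1*31^1*79^1  =  - 34971720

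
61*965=58865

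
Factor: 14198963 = 1277^1*11119^1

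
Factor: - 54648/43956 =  - 46/37 = - 2^1 *23^1*37^( - 1 ) 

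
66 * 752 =49632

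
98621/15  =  98621/15 = 6574.73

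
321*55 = 17655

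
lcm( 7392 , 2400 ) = 184800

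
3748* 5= 18740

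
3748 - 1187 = 2561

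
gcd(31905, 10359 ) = 9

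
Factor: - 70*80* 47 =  - 263200 = - 2^5*5^2*7^1*47^1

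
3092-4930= - 1838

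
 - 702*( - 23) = 16146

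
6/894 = 1/149 = 0.01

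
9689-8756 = 933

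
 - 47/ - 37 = 1 + 10/37 =1.27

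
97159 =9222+87937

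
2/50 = 1/25 = 0.04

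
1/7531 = 1/7531 = 0.00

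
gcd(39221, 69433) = 91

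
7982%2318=1028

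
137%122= 15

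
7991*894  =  7143954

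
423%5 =3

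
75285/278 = 75285/278 = 270.81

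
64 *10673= 683072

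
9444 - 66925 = -57481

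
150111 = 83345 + 66766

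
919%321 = 277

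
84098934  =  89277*942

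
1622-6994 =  - 5372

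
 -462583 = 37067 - 499650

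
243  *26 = 6318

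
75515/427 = 75515/427 = 176.85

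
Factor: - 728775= -3^2*5^2*41^1*79^1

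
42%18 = 6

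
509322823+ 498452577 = 1007775400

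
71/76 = 71/76  =  0.93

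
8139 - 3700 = 4439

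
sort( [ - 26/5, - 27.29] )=[  -  27.29, - 26/5]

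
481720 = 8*60215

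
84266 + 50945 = 135211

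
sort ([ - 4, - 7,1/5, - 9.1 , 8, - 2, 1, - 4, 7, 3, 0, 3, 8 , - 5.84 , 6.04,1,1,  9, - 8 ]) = [ - 9.1 ,-8, - 7, -5.84  , - 4,  -  4, - 2, 0, 1/5, 1,1, 1, 3, 3,6.04, 7 , 8, 8 , 9 ] 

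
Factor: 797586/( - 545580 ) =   -  2^( - 1 ) * 3^( -1)*5^( - 1) * 7^( - 1 ) * 307^1 = - 307/210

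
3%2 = 1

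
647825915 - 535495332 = 112330583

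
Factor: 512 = 2^9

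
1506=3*502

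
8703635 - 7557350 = 1146285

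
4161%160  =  1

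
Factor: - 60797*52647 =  - 3^1 * 7^1*11^1*23^1*109^1*5527^1 = - 3200779659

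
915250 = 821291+93959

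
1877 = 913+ 964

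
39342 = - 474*( - 83)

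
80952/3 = 26984 = 26984.00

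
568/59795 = 568/59795   =  0.01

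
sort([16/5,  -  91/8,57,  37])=[  -  91/8,16/5,37, 57]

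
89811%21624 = 3315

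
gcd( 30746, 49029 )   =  1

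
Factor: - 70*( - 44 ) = 2^3*5^1*7^1 * 11^1 = 3080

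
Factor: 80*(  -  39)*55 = - 171600=   - 2^4*3^1 * 5^2*11^1*13^1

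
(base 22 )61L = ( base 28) 3L7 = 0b101110000011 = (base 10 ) 2947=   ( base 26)499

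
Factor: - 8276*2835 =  - 2^2 *3^4*5^1* 7^1*2069^1 = -23462460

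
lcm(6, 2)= 6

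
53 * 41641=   2206973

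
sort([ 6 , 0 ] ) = [0,6]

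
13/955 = 13/955 = 0.01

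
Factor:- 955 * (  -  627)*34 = 20358690=2^1*3^1*5^1*11^1*17^1 *19^1*191^1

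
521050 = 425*1226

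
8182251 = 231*35421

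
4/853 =4/853 =0.00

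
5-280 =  - 275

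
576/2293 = 576/2293 = 0.25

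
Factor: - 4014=- 2^1*3^2* 223^1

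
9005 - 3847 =5158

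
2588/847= 3+47/847=3.06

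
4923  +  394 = 5317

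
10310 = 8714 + 1596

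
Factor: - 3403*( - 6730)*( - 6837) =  - 156582273030 = - 2^1*3^1*5^1*41^1*43^1*53^1*83^1*673^1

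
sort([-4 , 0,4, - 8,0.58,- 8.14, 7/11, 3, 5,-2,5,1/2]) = [-8.14,-8, - 4,-2,0,  1/2,0.58,7/11,3, 4,  5,5]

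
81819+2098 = 83917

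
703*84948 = 59718444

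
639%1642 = 639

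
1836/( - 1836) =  - 1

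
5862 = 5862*1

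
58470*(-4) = -233880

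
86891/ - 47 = - 1849 + 12/47 = -1848.74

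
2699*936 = 2526264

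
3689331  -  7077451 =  - 3388120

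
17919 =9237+8682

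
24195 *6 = 145170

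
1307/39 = 33 + 20/39 = 33.51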